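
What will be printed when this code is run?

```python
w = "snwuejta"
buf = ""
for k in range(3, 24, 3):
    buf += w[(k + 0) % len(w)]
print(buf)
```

utneawj

k=3: add w[3]='u' → 'u'
k=6: add w[6]='t' → 'ut'
k=9: add w[1]='n' → 'utn'
k=12: add w[4]='e' → 'utne'
k=15: add w[7]='a' → 'utnea'
k=18: add w[2]='w' → 'utneaw'
k=21: add w[5]='j' → 'utneawj'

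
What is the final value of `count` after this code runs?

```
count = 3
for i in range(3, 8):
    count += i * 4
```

103

i=3: count = 3+3*4 = 15
i=4: count = 15+4*4 = 31
i=5: count = 31+5*4 = 51
i=6: count = 51+6*4 = 75
i=7: count = 75+7*4 = 103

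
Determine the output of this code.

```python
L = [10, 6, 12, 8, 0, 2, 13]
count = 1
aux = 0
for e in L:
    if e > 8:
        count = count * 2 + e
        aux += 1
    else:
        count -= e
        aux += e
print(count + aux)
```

e=10: >8, count = 1*2+10 = 12; aux=1
e=6: not >8, count = 12-6 = 6; aux=7
e=12: >8, count = 6*2+12 = 24; aux=8
e=8: not >8, count = 24-8 = 16; aux=16
e=0: not >8, count = 16-0 = 16; aux=16
e=2: not >8, count = 16-2 = 14; aux=18
e=13: >8, count = 14*2+13 = 41; aux=19
count+aux = 41+19 = 60

60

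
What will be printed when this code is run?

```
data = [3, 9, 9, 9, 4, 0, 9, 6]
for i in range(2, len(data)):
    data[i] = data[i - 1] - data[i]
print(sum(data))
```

-73

i=2: data[2] = 9-9 = 0 → [3, 9, 0, 9, 4, 0, 9, 6]
i=3: data[3] = 0-9 = -9 → [3, 9, 0, -9, 4, 0, 9, 6]
i=4: data[4] = (-9)-4 = -13 → [3, 9, 0, -9, -13, 0, 9, 6]
i=5: data[5] = (-13)-0 = -13 → [3, 9, 0, -9, -13, -13, 9, 6]
i=6: data[6] = (-13)-9 = -22 → [3, 9, 0, -9, -13, -13, -22, 6]
i=7: data[7] = (-22)-6 = -28 → [3, 9, 0, -9, -13, -13, -22, -28]
sum = -73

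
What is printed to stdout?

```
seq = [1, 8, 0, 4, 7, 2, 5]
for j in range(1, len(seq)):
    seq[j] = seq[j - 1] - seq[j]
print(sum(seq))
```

-87

j=1: seq[1] = 1-8 = -7 → [1, -7, 0, 4, 7, 2, 5]
j=2: seq[2] = (-7)-0 = -7 → [1, -7, -7, 4, 7, 2, 5]
j=3: seq[3] = (-7)-4 = -11 → [1, -7, -7, -11, 7, 2, 5]
j=4: seq[4] = (-11)-7 = -18 → [1, -7, -7, -11, -18, 2, 5]
j=5: seq[5] = (-18)-2 = -20 → [1, -7, -7, -11, -18, -20, 5]
j=6: seq[6] = (-20)-5 = -25 → [1, -7, -7, -11, -18, -20, -25]
sum = -87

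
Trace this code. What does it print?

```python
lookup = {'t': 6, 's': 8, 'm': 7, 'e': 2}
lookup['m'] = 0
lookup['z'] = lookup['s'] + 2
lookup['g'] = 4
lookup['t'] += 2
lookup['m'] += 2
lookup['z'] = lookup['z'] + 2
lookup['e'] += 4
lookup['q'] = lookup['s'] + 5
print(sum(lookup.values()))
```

53

lookup['m'] = 0 → {'t': 6, 's': 8, 'm': 0, 'e': 2}
lookup['z'] = lookup['s']+2 = 10 → {'t': 6, 's': 8, 'm': 0, 'e': 2, 'z': 10}
lookup['g'] = 4 → {'t': 6, 's': 8, 'm': 0, 'e': 2, 'z': 10, 'g': 4}
lookup['t'] = 6+2 = 8 → {'t': 8, 's': 8, 'm': 0, 'e': 2, 'z': 10, 'g': 4}
lookup['m'] = 0+2 = 2 → {'t': 8, 's': 8, 'm': 2, 'e': 2, 'z': 10, 'g': 4}
lookup['z'] = lookup['z']+2 = 12 → {'t': 8, 's': 8, 'm': 2, 'e': 2, 'z': 12, 'g': 4}
lookup['e'] = 2+4 = 6 → {'t': 8, 's': 8, 'm': 2, 'e': 6, 'z': 12, 'g': 4}
lookup['q'] = lookup['s']+5 = 13 → {'t': 8, 's': 8, 'm': 2, 'e': 6, 'z': 12, 'g': 4, 'q': 13}
sum of values = 53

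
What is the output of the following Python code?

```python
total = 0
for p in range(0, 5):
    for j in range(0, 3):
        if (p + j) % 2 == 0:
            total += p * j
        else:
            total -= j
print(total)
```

p=0,j=0: even sum, total = 0+0 = 0
p=0,j=1: odd sum, total = 0-1 = -1
p=0,j=2: even sum, total = (-1)+0 = -1
p=1,j=0: odd sum, total = (-1)-0 = -1
p=1,j=1: even sum, total = (-1)+1 = 0
p=1,j=2: odd sum, total = 0-2 = -2
p=2,j=0: even sum, total = (-2)+0 = -2
p=2,j=1: odd sum, total = (-2)-1 = -3
p=2,j=2: even sum, total = (-3)+4 = 1
p=3,j=0: odd sum, total = 1-0 = 1
p=3,j=1: even sum, total = 1+3 = 4
p=3,j=2: odd sum, total = 4-2 = 2
p=4,j=0: even sum, total = 2+0 = 2
p=4,j=1: odd sum, total = 2-1 = 1
p=4,j=2: even sum, total = 1+8 = 9

9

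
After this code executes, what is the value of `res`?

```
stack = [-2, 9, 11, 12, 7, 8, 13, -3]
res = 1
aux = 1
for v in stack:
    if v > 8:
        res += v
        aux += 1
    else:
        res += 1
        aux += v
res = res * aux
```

750

v=-2: not >8, res = 1+1 = 2; aux=-1
v=9: >8, res = 2+9 = 11; aux=0
v=11: >8, res = 11+11 = 22; aux=1
v=12: >8, res = 22+12 = 34; aux=2
v=7: not >8, res = 34+1 = 35; aux=9
v=8: not >8, res = 35+1 = 36; aux=17
v=13: >8, res = 36+13 = 49; aux=18
v=-3: not >8, res = 49+1 = 50; aux=15
res*aux = 50*15 = 750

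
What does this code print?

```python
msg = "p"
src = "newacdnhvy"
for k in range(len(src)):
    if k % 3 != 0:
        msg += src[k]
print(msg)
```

k=0: skip
k=1: add 'e' → 'pe'
k=2: add 'w' → 'pew'
k=3: skip
k=4: add 'c' → 'pewc'
k=5: add 'd' → 'pewcd'
k=6: skip
k=7: add 'h' → 'pewcdh'
k=8: add 'v' → 'pewcdhv'
k=9: skip

pewcdhv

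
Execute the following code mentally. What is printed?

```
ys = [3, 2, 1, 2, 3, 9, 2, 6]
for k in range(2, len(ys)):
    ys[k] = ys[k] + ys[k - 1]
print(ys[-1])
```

k=2: ys[2] = 1+2 = 3 → [3, 2, 3, 2, 3, 9, 2, 6]
k=3: ys[3] = 2+3 = 5 → [3, 2, 3, 5, 3, 9, 2, 6]
k=4: ys[4] = 3+5 = 8 → [3, 2, 3, 5, 8, 9, 2, 6]
k=5: ys[5] = 9+8 = 17 → [3, 2, 3, 5, 8, 17, 2, 6]
k=6: ys[6] = 2+17 = 19 → [3, 2, 3, 5, 8, 17, 19, 6]
k=7: ys[7] = 6+19 = 25 → [3, 2, 3, 5, 8, 17, 19, 25]

25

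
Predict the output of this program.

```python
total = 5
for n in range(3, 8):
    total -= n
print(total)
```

n=3: total = 5-3 = 2
n=4: total = 2-4 = -2
n=5: total = (-2)-5 = -7
n=6: total = (-7)-6 = -13
n=7: total = (-13)-7 = -20

-20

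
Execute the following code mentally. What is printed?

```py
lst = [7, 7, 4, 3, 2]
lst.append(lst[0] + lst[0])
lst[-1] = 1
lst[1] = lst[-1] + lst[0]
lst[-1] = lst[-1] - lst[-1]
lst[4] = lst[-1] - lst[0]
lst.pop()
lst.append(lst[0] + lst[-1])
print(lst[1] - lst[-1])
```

8

append lst[0]+lst[0] = 7+7 = 14 → [7, 7, 4, 3, 2, 14]
lst[-1] = 1 → [7, 7, 4, 3, 2, 1]
lst[1] = lst[-1]+lst[0] = 1+7 = 8 → [7, 8, 4, 3, 2, 1]
lst[-1] = lst[-1]-lst[-1] = 1-1 = 0 → [7, 8, 4, 3, 2, 0]
lst[4] = lst[-1]-lst[0] = 0-7 = -7 → [7, 8, 4, 3, -7, 0]
pop() removes 0 → [7, 8, 4, 3, -7]
append lst[0]+lst[-1] = 7+(-7) = 0 → [7, 8, 4, 3, -7, 0]
lst[1]-lst[-1] = 8-0 = 8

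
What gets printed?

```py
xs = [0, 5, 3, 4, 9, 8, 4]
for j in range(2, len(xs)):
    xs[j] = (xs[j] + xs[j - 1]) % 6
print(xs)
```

[0, 5, 2, 0, 3, 5, 3]

j=2: xs[2] = (3+5)%6 = 2 → [0, 5, 2, 4, 9, 8, 4]
j=3: xs[3] = (4+2)%6 = 0 → [0, 5, 2, 0, 9, 8, 4]
j=4: xs[4] = (9+0)%6 = 3 → [0, 5, 2, 0, 3, 8, 4]
j=5: xs[5] = (8+3)%6 = 5 → [0, 5, 2, 0, 3, 5, 4]
j=6: xs[6] = (4+5)%6 = 3 → [0, 5, 2, 0, 3, 5, 3]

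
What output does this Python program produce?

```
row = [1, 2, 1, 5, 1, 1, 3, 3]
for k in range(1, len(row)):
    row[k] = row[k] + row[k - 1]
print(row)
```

[1, 3, 4, 9, 10, 11, 14, 17]

k=1: row[1] = 2+1 = 3 → [1, 3, 1, 5, 1, 1, 3, 3]
k=2: row[2] = 1+3 = 4 → [1, 3, 4, 5, 1, 1, 3, 3]
k=3: row[3] = 5+4 = 9 → [1, 3, 4, 9, 1, 1, 3, 3]
k=4: row[4] = 1+9 = 10 → [1, 3, 4, 9, 10, 1, 3, 3]
k=5: row[5] = 1+10 = 11 → [1, 3, 4, 9, 10, 11, 3, 3]
k=6: row[6] = 3+11 = 14 → [1, 3, 4, 9, 10, 11, 14, 3]
k=7: row[7] = 3+14 = 17 → [1, 3, 4, 9, 10, 11, 14, 17]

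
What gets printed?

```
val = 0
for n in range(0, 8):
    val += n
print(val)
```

28

n=0: val = 0+0 = 0
n=1: val = 0+1 = 1
n=2: val = 1+2 = 3
n=3: val = 3+3 = 6
n=4: val = 6+4 = 10
n=5: val = 10+5 = 15
n=6: val = 15+6 = 21
n=7: val = 21+7 = 28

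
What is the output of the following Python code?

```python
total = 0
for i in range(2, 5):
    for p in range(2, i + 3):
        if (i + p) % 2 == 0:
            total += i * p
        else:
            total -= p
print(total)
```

67

i=2,p=2: even sum, total = 0+4 = 4
i=2,p=3: odd sum, total = 4-3 = 1
i=2,p=4: even sum, total = 1+8 = 9
i=3,p=2: odd sum, total = 9-2 = 7
i=3,p=3: even sum, total = 7+9 = 16
i=3,p=4: odd sum, total = 16-4 = 12
i=3,p=5: even sum, total = 12+15 = 27
i=4,p=2: even sum, total = 27+8 = 35
i=4,p=3: odd sum, total = 35-3 = 32
i=4,p=4: even sum, total = 32+16 = 48
i=4,p=5: odd sum, total = 48-5 = 43
i=4,p=6: even sum, total = 43+24 = 67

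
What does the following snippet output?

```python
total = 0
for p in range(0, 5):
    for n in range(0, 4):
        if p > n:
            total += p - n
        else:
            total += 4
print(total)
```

p=0,n=0: not 0>0, total = 0+4 = 4
p=0,n=1: not 0>1, total = 4+4 = 8
p=0,n=2: not 0>2, total = 8+4 = 12
p=0,n=3: not 0>3, total = 12+4 = 16
p=1,n=0: 1>0, total = 16+1 = 17
p=1,n=1: not 1>1, total = 17+4 = 21
p=1,n=2: not 1>2, total = 21+4 = 25
p=1,n=3: not 1>3, total = 25+4 = 29
p=2,n=0: 2>0, total = 29+2 = 31
p=2,n=1: 2>1, total = 31+1 = 32
p=2,n=2: not 2>2, total = 32+4 = 36
p=2,n=3: not 2>3, total = 36+4 = 40
p=3,n=0: 3>0, total = 40+3 = 43
p=3,n=1: 3>1, total = 43+2 = 45
p=3,n=2: 3>2, total = 45+1 = 46
p=3,n=3: not 3>3, total = 46+4 = 50
p=4,n=0: 4>0, total = 50+4 = 54
p=4,n=1: 4>1, total = 54+3 = 57
p=4,n=2: 4>2, total = 57+2 = 59
p=4,n=3: 4>3, total = 59+1 = 60

60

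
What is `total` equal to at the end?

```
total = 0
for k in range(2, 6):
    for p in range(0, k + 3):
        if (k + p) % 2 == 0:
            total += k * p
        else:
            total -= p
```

136

k=2,p=0: even sum, total = 0+0 = 0
k=2,p=1: odd sum, total = 0-1 = -1
k=2,p=2: even sum, total = (-1)+4 = 3
k=2,p=3: odd sum, total = 3-3 = 0
k=2,p=4: even sum, total = 0+8 = 8
k=3,p=0: odd sum, total = 8-0 = 8
k=3,p=1: even sum, total = 8+3 = 11
k=3,p=2: odd sum, total = 11-2 = 9
k=3,p=3: even sum, total = 9+9 = 18
k=3,p=4: odd sum, total = 18-4 = 14
k=3,p=5: even sum, total = 14+15 = 29
k=4,p=0: even sum, total = 29+0 = 29
k=4,p=1: odd sum, total = 29-1 = 28
k=4,p=2: even sum, total = 28+8 = 36
k=4,p=3: odd sum, total = 36-3 = 33
k=4,p=4: even sum, total = 33+16 = 49
k=4,p=5: odd sum, total = 49-5 = 44
k=4,p=6: even sum, total = 44+24 = 68
k=5,p=0: odd sum, total = 68-0 = 68
k=5,p=1: even sum, total = 68+5 = 73
k=5,p=2: odd sum, total = 73-2 = 71
k=5,p=3: even sum, total = 71+15 = 86
k=5,p=4: odd sum, total = 86-4 = 82
k=5,p=5: even sum, total = 82+25 = 107
k=5,p=6: odd sum, total = 107-6 = 101
k=5,p=7: even sum, total = 101+35 = 136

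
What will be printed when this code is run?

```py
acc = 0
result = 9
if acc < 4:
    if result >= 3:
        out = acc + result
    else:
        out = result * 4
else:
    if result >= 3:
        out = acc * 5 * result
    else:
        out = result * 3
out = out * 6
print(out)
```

acc=0, result=9
acc < 4 is True; result >= 3 is True
→ out = acc + result = 9
out = 9*6 = 54

54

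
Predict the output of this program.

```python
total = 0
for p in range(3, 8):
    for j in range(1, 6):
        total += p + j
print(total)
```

200

p=3,j=1: total = 0+4 = 4
p=3,j=2: total = 4+5 = 9
p=3,j=3: total = 9+6 = 15
p=3,j=4: total = 15+7 = 22
p=3,j=5: total = 22+8 = 30
p=4,j=1: total = 30+5 = 35
p=4,j=2: total = 35+6 = 41
p=4,j=3: total = 41+7 = 48
p=4,j=4: total = 48+8 = 56
p=4,j=5: total = 56+9 = 65
p=5,j=1: total = 65+6 = 71
p=5,j=2: total = 71+7 = 78
p=5,j=3: total = 78+8 = 86
p=5,j=4: total = 86+9 = 95
p=5,j=5: total = 95+10 = 105
p=6,j=1: total = 105+7 = 112
p=6,j=2: total = 112+8 = 120
p=6,j=3: total = 120+9 = 129
p=6,j=4: total = 129+10 = 139
p=6,j=5: total = 139+11 = 150
p=7,j=1: total = 150+8 = 158
p=7,j=2: total = 158+9 = 167
p=7,j=3: total = 167+10 = 177
p=7,j=4: total = 177+11 = 188
p=7,j=5: total = 188+12 = 200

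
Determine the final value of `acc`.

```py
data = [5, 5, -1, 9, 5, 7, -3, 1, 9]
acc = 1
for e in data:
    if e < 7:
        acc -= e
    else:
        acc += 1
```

e=5: <7, acc = 1-5 = -4
e=5: <7, acc = (-4)-5 = -9
e=-1: <7, acc = (-9)-(-1) = -8
e=9: not <7, acc = (-8)+1 = -7
e=5: <7, acc = (-7)-5 = -12
e=7: not <7, acc = (-12)+1 = -11
e=-3: <7, acc = (-11)-(-3) = -8
e=1: <7, acc = (-8)-1 = -9
e=9: not <7, acc = (-9)+1 = -8

-8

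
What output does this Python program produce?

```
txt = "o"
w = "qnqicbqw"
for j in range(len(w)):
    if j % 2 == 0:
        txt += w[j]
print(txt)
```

oqqcq

j=0: add 'q' → 'oq'
j=1: skip
j=2: add 'q' → 'oqq'
j=3: skip
j=4: add 'c' → 'oqqc'
j=5: skip
j=6: add 'q' → 'oqqcq'
j=7: skip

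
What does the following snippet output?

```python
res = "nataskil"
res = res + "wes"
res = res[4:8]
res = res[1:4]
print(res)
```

+ 'wes' → 'nataskilwes'
slice [4:8] → 'skil'
slice [1:4] → 'kil'

kil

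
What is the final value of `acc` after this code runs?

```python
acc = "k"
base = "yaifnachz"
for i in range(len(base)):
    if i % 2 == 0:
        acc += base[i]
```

i=0: add 'y' → 'ky'
i=1: skip
i=2: add 'i' → 'kyi'
i=3: skip
i=4: add 'n' → 'kyin'
i=5: skip
i=6: add 'c' → 'kyinc'
i=7: skip
i=8: add 'z' → 'kyincz'

'kyincz'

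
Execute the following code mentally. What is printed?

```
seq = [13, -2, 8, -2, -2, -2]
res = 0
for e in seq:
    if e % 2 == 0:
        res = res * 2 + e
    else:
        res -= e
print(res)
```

e=13: not even, res = 0-13 = -13
e=-2: even, res = (-13)*2+(-2) = -28
e=8: even, res = (-28)*2+8 = -48
e=-2: even, res = (-48)*2+(-2) = -98
e=-2: even, res = (-98)*2+(-2) = -198
e=-2: even, res = (-198)*2+(-2) = -398

-398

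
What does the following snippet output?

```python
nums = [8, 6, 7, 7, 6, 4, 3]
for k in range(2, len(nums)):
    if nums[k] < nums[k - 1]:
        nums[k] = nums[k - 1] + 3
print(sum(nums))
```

67

k=2: 7>=6, unchanged → [8, 6, 7, 7, 6, 4, 3]
k=3: 7>=7, unchanged → [8, 6, 7, 7, 6, 4, 3]
k=4: 6<7, nums[4] = 7+3 = 10 → [8, 6, 7, 7, 10, 4, 3]
k=5: 4<10, nums[5] = 10+3 = 13 → [8, 6, 7, 7, 10, 13, 3]
k=6: 3<13, nums[6] = 13+3 = 16 → [8, 6, 7, 7, 10, 13, 16]
sum = 67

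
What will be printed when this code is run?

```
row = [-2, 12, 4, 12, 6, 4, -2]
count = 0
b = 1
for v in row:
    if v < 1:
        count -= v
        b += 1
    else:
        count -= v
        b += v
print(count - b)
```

-75

v=-2: <1, count = 0-(-2) = 2; b=2
v=12: not <1, count = 2-12 = -10; b=14
v=4: not <1, count = (-10)-4 = -14; b=18
v=12: not <1, count = (-14)-12 = -26; b=30
v=6: not <1, count = (-26)-6 = -32; b=36
v=4: not <1, count = (-32)-4 = -36; b=40
v=-2: <1, count = (-36)-(-2) = -34; b=41
count-b = (-34)-41 = -75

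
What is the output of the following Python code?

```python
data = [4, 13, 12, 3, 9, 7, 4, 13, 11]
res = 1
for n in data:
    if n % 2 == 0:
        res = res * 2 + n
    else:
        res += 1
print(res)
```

64

n=4: even, res = 1*2+4 = 6
n=13: not even, res = 6+1 = 7
n=12: even, res = 7*2+12 = 26
n=3: not even, res = 26+1 = 27
n=9: not even, res = 27+1 = 28
n=7: not even, res = 28+1 = 29
n=4: even, res = 29*2+4 = 62
n=13: not even, res = 62+1 = 63
n=11: not even, res = 63+1 = 64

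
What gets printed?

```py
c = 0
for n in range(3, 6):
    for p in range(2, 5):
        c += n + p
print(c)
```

n=3,p=2: c = 0+5 = 5
n=3,p=3: c = 5+6 = 11
n=3,p=4: c = 11+7 = 18
n=4,p=2: c = 18+6 = 24
n=4,p=3: c = 24+7 = 31
n=4,p=4: c = 31+8 = 39
n=5,p=2: c = 39+7 = 46
n=5,p=3: c = 46+8 = 54
n=5,p=4: c = 54+9 = 63

63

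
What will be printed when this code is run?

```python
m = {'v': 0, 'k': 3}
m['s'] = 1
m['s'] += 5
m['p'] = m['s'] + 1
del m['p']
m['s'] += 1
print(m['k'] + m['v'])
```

m['s'] = 1 → {'v': 0, 'k': 3, 's': 1}
m['s'] = 1+5 = 6 → {'v': 0, 'k': 3, 's': 6}
m['p'] = m['s']+1 = 7 → {'v': 0, 'k': 3, 's': 6, 'p': 7}
del 'p' → {'v': 0, 'k': 3, 's': 6}
m['s'] = 6+1 = 7 → {'v': 0, 'k': 3, 's': 7}
m['k']+m['v'] = 3+0 = 3

3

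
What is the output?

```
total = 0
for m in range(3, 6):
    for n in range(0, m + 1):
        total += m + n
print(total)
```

93

m=3,n=0: total = 0+3 = 3
m=3,n=1: total = 3+4 = 7
m=3,n=2: total = 7+5 = 12
m=3,n=3: total = 12+6 = 18
m=4,n=0: total = 18+4 = 22
m=4,n=1: total = 22+5 = 27
m=4,n=2: total = 27+6 = 33
m=4,n=3: total = 33+7 = 40
m=4,n=4: total = 40+8 = 48
m=5,n=0: total = 48+5 = 53
m=5,n=1: total = 53+6 = 59
m=5,n=2: total = 59+7 = 66
m=5,n=3: total = 66+8 = 74
m=5,n=4: total = 74+9 = 83
m=5,n=5: total = 83+10 = 93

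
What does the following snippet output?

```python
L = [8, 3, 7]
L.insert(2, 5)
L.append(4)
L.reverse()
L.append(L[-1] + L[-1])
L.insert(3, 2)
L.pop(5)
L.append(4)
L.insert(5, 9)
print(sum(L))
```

50

insert 5 at 2 → [8, 3, 5, 7]
append 4 → [8, 3, 5, 7, 4]
reverse → [4, 7, 5, 3, 8]
append L[-1]+L[-1] = 8+8 = 16 → [4, 7, 5, 3, 8, 16]
insert 2 at 3 → [4, 7, 5, 2, 3, 8, 16]
pop(5) removes 8 → [4, 7, 5, 2, 3, 16]
append 4 → [4, 7, 5, 2, 3, 16, 4]
insert 9 at 5 → [4, 7, 5, 2, 3, 9, 16, 4]
sum = 50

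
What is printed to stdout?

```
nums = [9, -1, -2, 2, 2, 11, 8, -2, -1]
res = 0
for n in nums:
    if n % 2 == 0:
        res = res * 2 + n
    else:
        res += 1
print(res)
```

75

n=9: not even, res = 0+1 = 1
n=-1: not even, res = 1+1 = 2
n=-2: even, res = 2*2+(-2) = 2
n=2: even, res = 2*2+2 = 6
n=2: even, res = 6*2+2 = 14
n=11: not even, res = 14+1 = 15
n=8: even, res = 15*2+8 = 38
n=-2: even, res = 38*2+(-2) = 74
n=-1: not even, res = 74+1 = 75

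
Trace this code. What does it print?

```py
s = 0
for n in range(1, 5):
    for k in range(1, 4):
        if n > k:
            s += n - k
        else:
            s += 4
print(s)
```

n=1,k=1: not 1>1, s = 0+4 = 4
n=1,k=2: not 1>2, s = 4+4 = 8
n=1,k=3: not 1>3, s = 8+4 = 12
n=2,k=1: 2>1, s = 12+1 = 13
n=2,k=2: not 2>2, s = 13+4 = 17
n=2,k=3: not 2>3, s = 17+4 = 21
n=3,k=1: 3>1, s = 21+2 = 23
n=3,k=2: 3>2, s = 23+1 = 24
n=3,k=3: not 3>3, s = 24+4 = 28
n=4,k=1: 4>1, s = 28+3 = 31
n=4,k=2: 4>2, s = 31+2 = 33
n=4,k=3: 4>3, s = 33+1 = 34

34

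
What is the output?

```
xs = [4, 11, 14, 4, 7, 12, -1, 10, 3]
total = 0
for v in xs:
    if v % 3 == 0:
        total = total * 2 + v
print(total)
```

27

v=4: not %3==0
v=11: not %3==0
v=14: not %3==0
v=4: not %3==0
v=7: not %3==0
v=12: %3==0, total = 0*2+12 = 12
v=-1: not %3==0
v=10: not %3==0
v=3: %3==0, total = 12*2+3 = 27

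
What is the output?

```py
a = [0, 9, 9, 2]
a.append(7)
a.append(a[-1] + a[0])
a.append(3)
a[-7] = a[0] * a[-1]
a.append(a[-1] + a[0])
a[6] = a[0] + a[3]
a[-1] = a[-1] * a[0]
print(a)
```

[0, 9, 9, 2, 7, 7, 2, 0]

append 7 → [0, 9, 9, 2, 7]
append a[-1]+a[0] = 7+0 = 7 → [0, 9, 9, 2, 7, 7]
append 3 → [0, 9, 9, 2, 7, 7, 3]
a[-7] = a[0]*a[-1] = 0*3 = 0 → [0, 9, 9, 2, 7, 7, 3]
append a[-1]+a[0] = 3+0 = 3 → [0, 9, 9, 2, 7, 7, 3, 3]
a[6] = a[0]+a[3] = 0+2 = 2 → [0, 9, 9, 2, 7, 7, 2, 3]
a[-1] = a[-1]*a[0] = 3*0 = 0 → [0, 9, 9, 2, 7, 7, 2, 0]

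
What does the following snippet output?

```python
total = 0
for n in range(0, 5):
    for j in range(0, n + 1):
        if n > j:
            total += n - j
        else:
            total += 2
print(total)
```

n=0,j=0: not 0>0, total = 0+2 = 2
n=1,j=0: 1>0, total = 2+1 = 3
n=1,j=1: not 1>1, total = 3+2 = 5
n=2,j=0: 2>0, total = 5+2 = 7
n=2,j=1: 2>1, total = 7+1 = 8
n=2,j=2: not 2>2, total = 8+2 = 10
n=3,j=0: 3>0, total = 10+3 = 13
n=3,j=1: 3>1, total = 13+2 = 15
n=3,j=2: 3>2, total = 15+1 = 16
n=3,j=3: not 3>3, total = 16+2 = 18
n=4,j=0: 4>0, total = 18+4 = 22
n=4,j=1: 4>1, total = 22+3 = 25
n=4,j=2: 4>2, total = 25+2 = 27
n=4,j=3: 4>3, total = 27+1 = 28
n=4,j=4: not 4>4, total = 28+2 = 30

30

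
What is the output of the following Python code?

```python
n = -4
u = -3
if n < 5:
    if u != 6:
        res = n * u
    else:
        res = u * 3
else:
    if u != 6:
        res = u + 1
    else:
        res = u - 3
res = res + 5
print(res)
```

17

n=-4, u=-3
n < 5 is True; u != 6 is True
→ res = n * u = 12
res = 12+5 = 17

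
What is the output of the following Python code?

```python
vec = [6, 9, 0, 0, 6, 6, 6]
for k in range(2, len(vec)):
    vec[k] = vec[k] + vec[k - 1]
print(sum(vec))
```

96

k=2: vec[2] = 0+9 = 9 → [6, 9, 9, 0, 6, 6, 6]
k=3: vec[3] = 0+9 = 9 → [6, 9, 9, 9, 6, 6, 6]
k=4: vec[4] = 6+9 = 15 → [6, 9, 9, 9, 15, 6, 6]
k=5: vec[5] = 6+15 = 21 → [6, 9, 9, 9, 15, 21, 6]
k=6: vec[6] = 6+21 = 27 → [6, 9, 9, 9, 15, 21, 27]
sum = 96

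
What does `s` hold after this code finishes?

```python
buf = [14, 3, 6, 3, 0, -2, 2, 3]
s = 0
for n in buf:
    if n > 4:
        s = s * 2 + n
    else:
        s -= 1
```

n=14: >4, s = 0*2+14 = 14
n=3: not >4, s = 14-1 = 13
n=6: >4, s = 13*2+6 = 32
n=3: not >4, s = 32-1 = 31
n=0: not >4, s = 31-1 = 30
n=-2: not >4, s = 30-1 = 29
n=2: not >4, s = 29-1 = 28
n=3: not >4, s = 28-1 = 27

27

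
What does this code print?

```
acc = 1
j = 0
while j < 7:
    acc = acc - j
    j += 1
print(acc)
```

-20

j=0: acc = 1-0 = 1
j=1: acc = 1-1 = 0
j=2: acc = 0-2 = -2
j=3: acc = (-2)-3 = -5
j=4: acc = (-5)-4 = -9
j=5: acc = (-9)-5 = -14
j=6: acc = (-14)-6 = -20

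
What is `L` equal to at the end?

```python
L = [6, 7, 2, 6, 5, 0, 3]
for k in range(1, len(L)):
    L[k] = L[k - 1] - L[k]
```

k=1: L[1] = 6-7 = -1 → [6, -1, 2, 6, 5, 0, 3]
k=2: L[2] = (-1)-2 = -3 → [6, -1, -3, 6, 5, 0, 3]
k=3: L[3] = (-3)-6 = -9 → [6, -1, -3, -9, 5, 0, 3]
k=4: L[4] = (-9)-5 = -14 → [6, -1, -3, -9, -14, 0, 3]
k=5: L[5] = (-14)-0 = -14 → [6, -1, -3, -9, -14, -14, 3]
k=6: L[6] = (-14)-3 = -17 → [6, -1, -3, -9, -14, -14, -17]

[6, -1, -3, -9, -14, -14, -17]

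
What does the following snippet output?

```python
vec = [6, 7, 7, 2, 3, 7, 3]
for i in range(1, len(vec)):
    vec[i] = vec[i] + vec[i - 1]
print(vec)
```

i=1: vec[1] = 7+6 = 13 → [6, 13, 7, 2, 3, 7, 3]
i=2: vec[2] = 7+13 = 20 → [6, 13, 20, 2, 3, 7, 3]
i=3: vec[3] = 2+20 = 22 → [6, 13, 20, 22, 3, 7, 3]
i=4: vec[4] = 3+22 = 25 → [6, 13, 20, 22, 25, 7, 3]
i=5: vec[5] = 7+25 = 32 → [6, 13, 20, 22, 25, 32, 3]
i=6: vec[6] = 3+32 = 35 → [6, 13, 20, 22, 25, 32, 35]

[6, 13, 20, 22, 25, 32, 35]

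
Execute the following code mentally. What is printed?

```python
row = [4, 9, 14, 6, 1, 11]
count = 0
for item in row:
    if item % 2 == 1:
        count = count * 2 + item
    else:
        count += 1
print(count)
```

item=4: not odd, count = 0+1 = 1
item=9: odd, count = 1*2+9 = 11
item=14: not odd, count = 11+1 = 12
item=6: not odd, count = 12+1 = 13
item=1: odd, count = 13*2+1 = 27
item=11: odd, count = 27*2+11 = 65

65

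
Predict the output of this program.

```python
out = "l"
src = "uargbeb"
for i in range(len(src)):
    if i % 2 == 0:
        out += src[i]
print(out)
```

lurbb

i=0: add 'u' → 'lu'
i=1: skip
i=2: add 'r' → 'lur'
i=3: skip
i=4: add 'b' → 'lurb'
i=5: skip
i=6: add 'b' → 'lurbb'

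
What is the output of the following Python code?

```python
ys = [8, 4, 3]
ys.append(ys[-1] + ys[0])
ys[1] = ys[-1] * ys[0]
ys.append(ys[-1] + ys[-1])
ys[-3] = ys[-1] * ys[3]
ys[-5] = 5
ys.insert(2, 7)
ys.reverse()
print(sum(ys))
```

append ys[-1]+ys[0] = 3+8 = 11 → [8, 4, 3, 11]
ys[1] = ys[-1]*ys[0] = 11*8 = 88 → [8, 88, 3, 11]
append ys[-1]+ys[-1] = 11+11 = 22 → [8, 88, 3, 11, 22]
ys[-3] = ys[-1]*ys[3] = 22*11 = 242 → [8, 88, 242, 11, 22]
ys[-5] = 5 → [5, 88, 242, 11, 22]
insert 7 at 2 → [5, 88, 7, 242, 11, 22]
reverse → [22, 11, 242, 7, 88, 5]
sum = 375

375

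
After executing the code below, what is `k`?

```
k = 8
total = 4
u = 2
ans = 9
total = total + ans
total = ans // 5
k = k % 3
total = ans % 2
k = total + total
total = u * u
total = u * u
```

total = 4+9 = 13
total = 9//5 = 1
k = 8%3 = 2
total = 9%2 = 1
k = 1+1 = 2
total = 2*2 = 4
total = 2*2 = 4

2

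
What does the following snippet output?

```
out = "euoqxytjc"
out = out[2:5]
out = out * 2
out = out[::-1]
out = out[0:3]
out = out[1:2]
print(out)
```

q

slice [2:5] → 'oqx'
repeat ×2 → 'oqxoqx'
reverse → 'xqoxqo'
slice [0:3] → 'xqo'
slice [1:2] → 'q'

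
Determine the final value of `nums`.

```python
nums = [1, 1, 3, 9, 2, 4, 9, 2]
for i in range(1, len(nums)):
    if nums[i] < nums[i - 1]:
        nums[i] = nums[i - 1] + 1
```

[1, 1, 3, 9, 10, 11, 12, 13]

i=1: 1>=1, unchanged → [1, 1, 3, 9, 2, 4, 9, 2]
i=2: 3>=1, unchanged → [1, 1, 3, 9, 2, 4, 9, 2]
i=3: 9>=3, unchanged → [1, 1, 3, 9, 2, 4, 9, 2]
i=4: 2<9, nums[4] = 9+1 = 10 → [1, 1, 3, 9, 10, 4, 9, 2]
i=5: 4<10, nums[5] = 10+1 = 11 → [1, 1, 3, 9, 10, 11, 9, 2]
i=6: 9<11, nums[6] = 11+1 = 12 → [1, 1, 3, 9, 10, 11, 12, 2]
i=7: 2<12, nums[7] = 12+1 = 13 → [1, 1, 3, 9, 10, 11, 12, 13]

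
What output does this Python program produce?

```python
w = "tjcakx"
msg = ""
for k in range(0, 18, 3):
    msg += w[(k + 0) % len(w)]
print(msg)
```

k=0: add w[0]='t' → 't'
k=3: add w[3]='a' → 'ta'
k=6: add w[0]='t' → 'tat'
k=9: add w[3]='a' → 'tata'
k=12: add w[0]='t' → 'tatat'
k=15: add w[3]='a' → 'tatata'

tatata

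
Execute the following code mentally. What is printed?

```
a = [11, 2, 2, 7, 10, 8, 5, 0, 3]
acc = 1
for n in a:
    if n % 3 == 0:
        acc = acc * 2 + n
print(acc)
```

7

n=11: not %3==0
n=2: not %3==0
n=2: not %3==0
n=7: not %3==0
n=10: not %3==0
n=8: not %3==0
n=5: not %3==0
n=0: %3==0, acc = 1*2+0 = 2
n=3: %3==0, acc = 2*2+3 = 7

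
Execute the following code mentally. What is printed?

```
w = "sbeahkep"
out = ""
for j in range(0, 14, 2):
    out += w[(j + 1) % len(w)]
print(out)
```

bakpbak

j=0: add w[1]='b' → 'b'
j=2: add w[3]='a' → 'ba'
j=4: add w[5]='k' → 'bak'
j=6: add w[7]='p' → 'bakp'
j=8: add w[1]='b' → 'bakpb'
j=10: add w[3]='a' → 'bakpba'
j=12: add w[5]='k' → 'bakpbak'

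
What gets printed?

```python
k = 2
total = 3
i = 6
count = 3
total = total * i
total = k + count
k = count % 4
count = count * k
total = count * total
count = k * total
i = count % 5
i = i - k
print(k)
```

total = 3*6 = 18
total = 2+3 = 5
k = 3%4 = 3
count = 3*3 = 9
total = 9*5 = 45
count = 3*45 = 135
i = 135%5 = 0
i = 0-3 = -3

3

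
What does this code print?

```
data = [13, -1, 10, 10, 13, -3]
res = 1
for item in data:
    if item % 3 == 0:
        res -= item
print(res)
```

item=13: not %3==0
item=-1: not %3==0
item=10: not %3==0
item=10: not %3==0
item=13: not %3==0
item=-3: %3==0, res = 1-(-3) = 4

4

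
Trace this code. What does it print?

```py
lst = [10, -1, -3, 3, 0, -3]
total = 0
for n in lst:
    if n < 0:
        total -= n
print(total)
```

7

n=10: not <0
n=-1: <0, total = 0-(-1) = 1
n=-3: <0, total = 1-(-3) = 4
n=3: not <0
n=0: not <0
n=-3: <0, total = 4-(-3) = 7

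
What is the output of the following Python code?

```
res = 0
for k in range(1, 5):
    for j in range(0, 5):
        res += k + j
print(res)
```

90

k=1,j=0: res = 0+1 = 1
k=1,j=1: res = 1+2 = 3
k=1,j=2: res = 3+3 = 6
k=1,j=3: res = 6+4 = 10
k=1,j=4: res = 10+5 = 15
k=2,j=0: res = 15+2 = 17
k=2,j=1: res = 17+3 = 20
k=2,j=2: res = 20+4 = 24
k=2,j=3: res = 24+5 = 29
k=2,j=4: res = 29+6 = 35
k=3,j=0: res = 35+3 = 38
k=3,j=1: res = 38+4 = 42
k=3,j=2: res = 42+5 = 47
k=3,j=3: res = 47+6 = 53
k=3,j=4: res = 53+7 = 60
k=4,j=0: res = 60+4 = 64
k=4,j=1: res = 64+5 = 69
k=4,j=2: res = 69+6 = 75
k=4,j=3: res = 75+7 = 82
k=4,j=4: res = 82+8 = 90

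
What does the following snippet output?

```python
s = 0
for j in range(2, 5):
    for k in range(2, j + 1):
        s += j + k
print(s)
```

j=2,k=2: s = 0+4 = 4
j=3,k=2: s = 4+5 = 9
j=3,k=3: s = 9+6 = 15
j=4,k=2: s = 15+6 = 21
j=4,k=3: s = 21+7 = 28
j=4,k=4: s = 28+8 = 36

36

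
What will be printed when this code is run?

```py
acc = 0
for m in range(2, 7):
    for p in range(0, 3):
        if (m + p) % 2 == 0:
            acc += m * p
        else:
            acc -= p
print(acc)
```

m=2,p=0: even sum, acc = 0+0 = 0
m=2,p=1: odd sum, acc = 0-1 = -1
m=2,p=2: even sum, acc = (-1)+4 = 3
m=3,p=0: odd sum, acc = 3-0 = 3
m=3,p=1: even sum, acc = 3+3 = 6
m=3,p=2: odd sum, acc = 6-2 = 4
m=4,p=0: even sum, acc = 4+0 = 4
m=4,p=1: odd sum, acc = 4-1 = 3
m=4,p=2: even sum, acc = 3+8 = 11
m=5,p=0: odd sum, acc = 11-0 = 11
m=5,p=1: even sum, acc = 11+5 = 16
m=5,p=2: odd sum, acc = 16-2 = 14
m=6,p=0: even sum, acc = 14+0 = 14
m=6,p=1: odd sum, acc = 14-1 = 13
m=6,p=2: even sum, acc = 13+12 = 25

25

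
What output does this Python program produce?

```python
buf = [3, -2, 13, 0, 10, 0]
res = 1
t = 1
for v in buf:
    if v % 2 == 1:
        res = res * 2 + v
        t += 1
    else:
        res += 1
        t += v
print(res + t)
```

39

v=3: odd, res = 1*2+3 = 5; t=2
v=-2: not odd, res = 5+1 = 6; t=0
v=13: odd, res = 6*2+13 = 25; t=1
v=0: not odd, res = 25+1 = 26; t=1
v=10: not odd, res = 26+1 = 27; t=11
v=0: not odd, res = 27+1 = 28; t=11
res+t = 28+11 = 39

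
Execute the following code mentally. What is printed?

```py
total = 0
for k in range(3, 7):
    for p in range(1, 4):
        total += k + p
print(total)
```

k=3,p=1: total = 0+4 = 4
k=3,p=2: total = 4+5 = 9
k=3,p=3: total = 9+6 = 15
k=4,p=1: total = 15+5 = 20
k=4,p=2: total = 20+6 = 26
k=4,p=3: total = 26+7 = 33
k=5,p=1: total = 33+6 = 39
k=5,p=2: total = 39+7 = 46
k=5,p=3: total = 46+8 = 54
k=6,p=1: total = 54+7 = 61
k=6,p=2: total = 61+8 = 69
k=6,p=3: total = 69+9 = 78

78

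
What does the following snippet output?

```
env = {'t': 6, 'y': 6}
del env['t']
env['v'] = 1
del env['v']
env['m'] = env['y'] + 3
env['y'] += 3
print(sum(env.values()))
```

del 't' → {'y': 6}
env['v'] = 1 → {'y': 6, 'v': 1}
del 'v' → {'y': 6}
env['m'] = env['y']+3 = 9 → {'y': 6, 'm': 9}
env['y'] = 6+3 = 9 → {'y': 9, 'm': 9}
sum of values = 18

18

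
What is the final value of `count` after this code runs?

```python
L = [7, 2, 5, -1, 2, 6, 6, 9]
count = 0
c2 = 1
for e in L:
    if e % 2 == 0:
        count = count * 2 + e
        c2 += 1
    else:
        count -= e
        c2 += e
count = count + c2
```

-86

e=7: not even, count = 0-7 = -7; c2=8
e=2: even, count = (-7)*2+2 = -12; c2=9
e=5: not even, count = (-12)-5 = -17; c2=14
e=-1: not even, count = (-17)-(-1) = -16; c2=13
e=2: even, count = (-16)*2+2 = -30; c2=14
e=6: even, count = (-30)*2+6 = -54; c2=15
e=6: even, count = (-54)*2+6 = -102; c2=16
e=9: not even, count = (-102)-9 = -111; c2=25
count+c2 = (-111)+25 = -86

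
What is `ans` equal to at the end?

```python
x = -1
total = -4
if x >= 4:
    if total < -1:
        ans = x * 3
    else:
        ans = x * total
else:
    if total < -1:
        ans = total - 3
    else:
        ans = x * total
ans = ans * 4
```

-28

x=-1, total=-4
x >= 4 is False; total < -1 is True
→ ans = total - 3 = -7
ans = (-7)*4 = -28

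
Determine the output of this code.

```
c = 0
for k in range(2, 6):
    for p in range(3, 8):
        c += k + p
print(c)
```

170

k=2,p=3: c = 0+5 = 5
k=2,p=4: c = 5+6 = 11
k=2,p=5: c = 11+7 = 18
k=2,p=6: c = 18+8 = 26
k=2,p=7: c = 26+9 = 35
k=3,p=3: c = 35+6 = 41
k=3,p=4: c = 41+7 = 48
k=3,p=5: c = 48+8 = 56
k=3,p=6: c = 56+9 = 65
k=3,p=7: c = 65+10 = 75
k=4,p=3: c = 75+7 = 82
k=4,p=4: c = 82+8 = 90
k=4,p=5: c = 90+9 = 99
k=4,p=6: c = 99+10 = 109
k=4,p=7: c = 109+11 = 120
k=5,p=3: c = 120+8 = 128
k=5,p=4: c = 128+9 = 137
k=5,p=5: c = 137+10 = 147
k=5,p=6: c = 147+11 = 158
k=5,p=7: c = 158+12 = 170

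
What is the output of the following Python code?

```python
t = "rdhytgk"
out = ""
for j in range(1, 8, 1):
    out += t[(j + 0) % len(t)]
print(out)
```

j=1: add t[1]='d' → 'd'
j=2: add t[2]='h' → 'dh'
j=3: add t[3]='y' → 'dhy'
j=4: add t[4]='t' → 'dhyt'
j=5: add t[5]='g' → 'dhytg'
j=6: add t[6]='k' → 'dhytgk'
j=7: add t[0]='r' → 'dhytgkr'

dhytgkr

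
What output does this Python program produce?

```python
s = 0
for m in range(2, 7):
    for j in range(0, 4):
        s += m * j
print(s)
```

m=2,j=0: s = 0+0 = 0
m=2,j=1: s = 0+2 = 2
m=2,j=2: s = 2+4 = 6
m=2,j=3: s = 6+6 = 12
m=3,j=0: s = 12+0 = 12
m=3,j=1: s = 12+3 = 15
m=3,j=2: s = 15+6 = 21
m=3,j=3: s = 21+9 = 30
m=4,j=0: s = 30+0 = 30
m=4,j=1: s = 30+4 = 34
m=4,j=2: s = 34+8 = 42
m=4,j=3: s = 42+12 = 54
m=5,j=0: s = 54+0 = 54
m=5,j=1: s = 54+5 = 59
m=5,j=2: s = 59+10 = 69
m=5,j=3: s = 69+15 = 84
m=6,j=0: s = 84+0 = 84
m=6,j=1: s = 84+6 = 90
m=6,j=2: s = 90+12 = 102
m=6,j=3: s = 102+18 = 120

120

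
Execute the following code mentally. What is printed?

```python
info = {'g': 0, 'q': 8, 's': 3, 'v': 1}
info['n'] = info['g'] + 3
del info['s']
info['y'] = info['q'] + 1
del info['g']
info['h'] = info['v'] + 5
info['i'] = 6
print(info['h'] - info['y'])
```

-3

info['n'] = info['g']+3 = 3 → {'g': 0, 'q': 8, 's': 3, 'v': 1, 'n': 3}
del 's' → {'g': 0, 'q': 8, 'v': 1, 'n': 3}
info['y'] = info['q']+1 = 9 → {'g': 0, 'q': 8, 'v': 1, 'n': 3, 'y': 9}
del 'g' → {'q': 8, 'v': 1, 'n': 3, 'y': 9}
info['h'] = info['v']+5 = 6 → {'q': 8, 'v': 1, 'n': 3, 'y': 9, 'h': 6}
info['i'] = 6 → {'q': 8, 'v': 1, 'n': 3, 'y': 9, 'h': 6, 'i': 6}
info['h']-info['y'] = 6-9 = -3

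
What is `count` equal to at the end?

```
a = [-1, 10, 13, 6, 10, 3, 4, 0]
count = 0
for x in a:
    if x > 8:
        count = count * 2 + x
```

76

x=-1: not >8
x=10: >8, count = 0*2+10 = 10
x=13: >8, count = 10*2+13 = 33
x=6: not >8
x=10: >8, count = 33*2+10 = 76
x=3: not >8
x=4: not >8
x=0: not >8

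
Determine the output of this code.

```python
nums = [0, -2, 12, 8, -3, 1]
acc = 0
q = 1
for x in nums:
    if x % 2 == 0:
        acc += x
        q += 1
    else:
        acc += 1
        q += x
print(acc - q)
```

17

x=0: even, acc = 0+0 = 0; q=2
x=-2: even, acc = 0+(-2) = -2; q=3
x=12: even, acc = (-2)+12 = 10; q=4
x=8: even, acc = 10+8 = 18; q=5
x=-3: not even, acc = 18+1 = 19; q=2
x=1: not even, acc = 19+1 = 20; q=3
acc-q = 20-3 = 17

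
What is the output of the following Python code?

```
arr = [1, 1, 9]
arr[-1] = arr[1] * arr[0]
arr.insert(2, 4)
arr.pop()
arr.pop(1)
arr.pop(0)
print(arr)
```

[4]

arr[-1] = arr[1]*arr[0] = 1*1 = 1 → [1, 1, 1]
insert 4 at 2 → [1, 1, 4, 1]
pop() removes 1 → [1, 1, 4]
pop(1) removes 1 → [1, 4]
pop(0) removes 1 → [4]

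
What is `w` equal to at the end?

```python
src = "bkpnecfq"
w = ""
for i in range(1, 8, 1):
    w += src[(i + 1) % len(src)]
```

'pnecfqb'

i=1: add src[2]='p' → 'p'
i=2: add src[3]='n' → 'pn'
i=3: add src[4]='e' → 'pne'
i=4: add src[5]='c' → 'pnec'
i=5: add src[6]='f' → 'pnecf'
i=6: add src[7]='q' → 'pnecfq'
i=7: add src[0]='b' → 'pnecfqb'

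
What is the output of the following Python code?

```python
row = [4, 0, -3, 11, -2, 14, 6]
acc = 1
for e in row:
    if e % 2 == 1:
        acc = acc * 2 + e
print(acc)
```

9

e=4: not odd
e=0: not odd
e=-3: odd, acc = 1*2+(-3) = -1
e=11: odd, acc = (-1)*2+11 = 9
e=-2: not odd
e=14: not odd
e=6: not odd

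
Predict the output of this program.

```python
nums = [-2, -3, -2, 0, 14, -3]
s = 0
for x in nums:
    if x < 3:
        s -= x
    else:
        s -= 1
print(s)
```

x=-2: <3, s = 0-(-2) = 2
x=-3: <3, s = 2-(-3) = 5
x=-2: <3, s = 5-(-2) = 7
x=0: <3, s = 7-0 = 7
x=14: not <3, s = 7-1 = 6
x=-3: <3, s = 6-(-3) = 9

9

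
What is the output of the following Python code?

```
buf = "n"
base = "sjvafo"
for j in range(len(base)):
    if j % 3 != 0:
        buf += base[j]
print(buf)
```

j=0: skip
j=1: add 'j' → 'nj'
j=2: add 'v' → 'njv'
j=3: skip
j=4: add 'f' → 'njvf'
j=5: add 'o' → 'njvfo'

njvfo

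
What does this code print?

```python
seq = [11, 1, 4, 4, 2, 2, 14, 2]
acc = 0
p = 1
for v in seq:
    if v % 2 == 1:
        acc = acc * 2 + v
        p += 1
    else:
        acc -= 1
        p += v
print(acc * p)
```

v=11: odd, acc = 0*2+11 = 11; p=2
v=1: odd, acc = 11*2+1 = 23; p=3
v=4: not odd, acc = 23-1 = 22; p=7
v=4: not odd, acc = 22-1 = 21; p=11
v=2: not odd, acc = 21-1 = 20; p=13
v=2: not odd, acc = 20-1 = 19; p=15
v=14: not odd, acc = 19-1 = 18; p=29
v=2: not odd, acc = 18-1 = 17; p=31
acc*p = 17*31 = 527

527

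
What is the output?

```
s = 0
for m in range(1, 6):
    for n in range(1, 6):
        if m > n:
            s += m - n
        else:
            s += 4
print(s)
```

80

m=1,n=1: not 1>1, s = 0+4 = 4
m=1,n=2: not 1>2, s = 4+4 = 8
m=1,n=3: not 1>3, s = 8+4 = 12
m=1,n=4: not 1>4, s = 12+4 = 16
m=1,n=5: not 1>5, s = 16+4 = 20
m=2,n=1: 2>1, s = 20+1 = 21
m=2,n=2: not 2>2, s = 21+4 = 25
m=2,n=3: not 2>3, s = 25+4 = 29
m=2,n=4: not 2>4, s = 29+4 = 33
m=2,n=5: not 2>5, s = 33+4 = 37
m=3,n=1: 3>1, s = 37+2 = 39
m=3,n=2: 3>2, s = 39+1 = 40
m=3,n=3: not 3>3, s = 40+4 = 44
m=3,n=4: not 3>4, s = 44+4 = 48
m=3,n=5: not 3>5, s = 48+4 = 52
m=4,n=1: 4>1, s = 52+3 = 55
m=4,n=2: 4>2, s = 55+2 = 57
m=4,n=3: 4>3, s = 57+1 = 58
m=4,n=4: not 4>4, s = 58+4 = 62
m=4,n=5: not 4>5, s = 62+4 = 66
m=5,n=1: 5>1, s = 66+4 = 70
m=5,n=2: 5>2, s = 70+3 = 73
m=5,n=3: 5>3, s = 73+2 = 75
m=5,n=4: 5>4, s = 75+1 = 76
m=5,n=5: not 5>5, s = 76+4 = 80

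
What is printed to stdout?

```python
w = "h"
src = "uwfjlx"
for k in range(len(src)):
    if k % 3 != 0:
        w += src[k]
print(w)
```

hwflx

k=0: skip
k=1: add 'w' → 'hw'
k=2: add 'f' → 'hwf'
k=3: skip
k=4: add 'l' → 'hwfl'
k=5: add 'x' → 'hwflx'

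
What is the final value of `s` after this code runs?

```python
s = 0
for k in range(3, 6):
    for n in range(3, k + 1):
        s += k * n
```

97

k=3,n=3: s = 0+9 = 9
k=4,n=3: s = 9+12 = 21
k=4,n=4: s = 21+16 = 37
k=5,n=3: s = 37+15 = 52
k=5,n=4: s = 52+20 = 72
k=5,n=5: s = 72+25 = 97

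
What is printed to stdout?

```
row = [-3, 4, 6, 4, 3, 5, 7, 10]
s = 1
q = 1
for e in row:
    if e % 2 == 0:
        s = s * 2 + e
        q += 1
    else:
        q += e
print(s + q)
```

107

e=-3: not even; q=-2
e=4: even, s = 1*2+4 = 6; q=-1
e=6: even, s = 6*2+6 = 18; q=0
e=4: even, s = 18*2+4 = 40; q=1
e=3: not even; q=4
e=5: not even; q=9
e=7: not even; q=16
e=10: even, s = 40*2+10 = 90; q=17
s+q = 90+17 = 107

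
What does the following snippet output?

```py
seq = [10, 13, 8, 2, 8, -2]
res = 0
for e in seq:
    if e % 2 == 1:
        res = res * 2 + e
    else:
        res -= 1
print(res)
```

e=10: not odd, res = 0-1 = -1
e=13: odd, res = (-1)*2+13 = 11
e=8: not odd, res = 11-1 = 10
e=2: not odd, res = 10-1 = 9
e=8: not odd, res = 9-1 = 8
e=-2: not odd, res = 8-1 = 7

7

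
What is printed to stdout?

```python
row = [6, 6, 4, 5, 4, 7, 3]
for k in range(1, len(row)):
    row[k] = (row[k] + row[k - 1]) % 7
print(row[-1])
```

k=1: row[1] = (6+6)%7 = 5 → [6, 5, 4, 5, 4, 7, 3]
k=2: row[2] = (4+5)%7 = 2 → [6, 5, 2, 5, 4, 7, 3]
k=3: row[3] = (5+2)%7 = 0 → [6, 5, 2, 0, 4, 7, 3]
k=4: row[4] = (4+0)%7 = 4 → [6, 5, 2, 0, 4, 7, 3]
k=5: row[5] = (7+4)%7 = 4 → [6, 5, 2, 0, 4, 4, 3]
k=6: row[6] = (3+4)%7 = 0 → [6, 5, 2, 0, 4, 4, 0]

0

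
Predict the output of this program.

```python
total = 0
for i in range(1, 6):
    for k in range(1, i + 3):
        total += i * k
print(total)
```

295

i=1,k=1: total = 0+1 = 1
i=1,k=2: total = 1+2 = 3
i=1,k=3: total = 3+3 = 6
i=2,k=1: total = 6+2 = 8
i=2,k=2: total = 8+4 = 12
i=2,k=3: total = 12+6 = 18
i=2,k=4: total = 18+8 = 26
i=3,k=1: total = 26+3 = 29
i=3,k=2: total = 29+6 = 35
i=3,k=3: total = 35+9 = 44
i=3,k=4: total = 44+12 = 56
i=3,k=5: total = 56+15 = 71
i=4,k=1: total = 71+4 = 75
i=4,k=2: total = 75+8 = 83
i=4,k=3: total = 83+12 = 95
i=4,k=4: total = 95+16 = 111
i=4,k=5: total = 111+20 = 131
i=4,k=6: total = 131+24 = 155
i=5,k=1: total = 155+5 = 160
i=5,k=2: total = 160+10 = 170
i=5,k=3: total = 170+15 = 185
i=5,k=4: total = 185+20 = 205
i=5,k=5: total = 205+25 = 230
i=5,k=6: total = 230+30 = 260
i=5,k=7: total = 260+35 = 295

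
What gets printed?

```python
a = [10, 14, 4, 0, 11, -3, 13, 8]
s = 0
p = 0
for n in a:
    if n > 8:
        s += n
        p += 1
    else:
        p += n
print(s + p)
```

61

n=10: >8, s = 0+10 = 10; p=1
n=14: >8, s = 10+14 = 24; p=2
n=4: not >8; p=6
n=0: not >8; p=6
n=11: >8, s = 24+11 = 35; p=7
n=-3: not >8; p=4
n=13: >8, s = 35+13 = 48; p=5
n=8: not >8; p=13
s+p = 48+13 = 61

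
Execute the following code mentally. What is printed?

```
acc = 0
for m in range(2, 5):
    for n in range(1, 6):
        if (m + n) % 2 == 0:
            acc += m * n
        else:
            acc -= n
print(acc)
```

m=2,n=1: odd sum, acc = 0-1 = -1
m=2,n=2: even sum, acc = (-1)+4 = 3
m=2,n=3: odd sum, acc = 3-3 = 0
m=2,n=4: even sum, acc = 0+8 = 8
m=2,n=5: odd sum, acc = 8-5 = 3
m=3,n=1: even sum, acc = 3+3 = 6
m=3,n=2: odd sum, acc = 6-2 = 4
m=3,n=3: even sum, acc = 4+9 = 13
m=3,n=4: odd sum, acc = 13-4 = 9
m=3,n=5: even sum, acc = 9+15 = 24
m=4,n=1: odd sum, acc = 24-1 = 23
m=4,n=2: even sum, acc = 23+8 = 31
m=4,n=3: odd sum, acc = 31-3 = 28
m=4,n=4: even sum, acc = 28+16 = 44
m=4,n=5: odd sum, acc = 44-5 = 39

39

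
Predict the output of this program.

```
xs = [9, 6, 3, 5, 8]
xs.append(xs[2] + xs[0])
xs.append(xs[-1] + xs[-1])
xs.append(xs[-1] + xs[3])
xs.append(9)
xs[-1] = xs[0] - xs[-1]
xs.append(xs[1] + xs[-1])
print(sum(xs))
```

102

append xs[2]+xs[0] = 3+9 = 12 → [9, 6, 3, 5, 8, 12]
append xs[-1]+xs[-1] = 12+12 = 24 → [9, 6, 3, 5, 8, 12, 24]
append xs[-1]+xs[3] = 24+5 = 29 → [9, 6, 3, 5, 8, 12, 24, 29]
append 9 → [9, 6, 3, 5, 8, 12, 24, 29, 9]
xs[-1] = xs[0]-xs[-1] = 9-9 = 0 → [9, 6, 3, 5, 8, 12, 24, 29, 0]
append xs[1]+xs[-1] = 6+0 = 6 → [9, 6, 3, 5, 8, 12, 24, 29, 0, 6]
sum = 102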